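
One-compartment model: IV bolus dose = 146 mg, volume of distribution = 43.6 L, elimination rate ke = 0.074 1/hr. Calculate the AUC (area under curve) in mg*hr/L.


C0 = Dose/Vd = 146/43.6 = 3.34862 mg/L
AUC = C0/ke = 3.34862/0.074
AUC = 45.25 mg*hr/L


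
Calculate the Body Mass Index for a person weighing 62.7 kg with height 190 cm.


BMI = weight / height^2
height = 190 cm = 1.9 m
BMI = 62.7 / 1.9^2
BMI = 17.37 kg/m^2


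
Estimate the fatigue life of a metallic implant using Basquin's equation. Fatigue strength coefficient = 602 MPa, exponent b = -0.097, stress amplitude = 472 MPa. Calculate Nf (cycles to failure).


sigma_a = sigma_f' * (2Nf)^b
2Nf = (sigma_a/sigma_f')^(1/b)
2Nf = (472/602)^(1/-0.097)
2Nf = 12.280656
Nf = 6.14


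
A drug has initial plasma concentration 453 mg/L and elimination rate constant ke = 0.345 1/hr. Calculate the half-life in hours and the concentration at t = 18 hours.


t_half = ln(2) / ke = 0.693147 / 0.345 = 2.009 hr
C(t) = C0 * exp(-ke*t) = 453 * exp(-0.345*18)
C(18) = 0.9102 mg/L


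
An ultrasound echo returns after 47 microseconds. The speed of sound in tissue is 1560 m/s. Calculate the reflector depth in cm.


depth = c * t / 2
t = 47 us = 4.7000e-05 s
depth = 1560 * 4.7000e-05 / 2
depth = 0.03666 m = 3.666 cm


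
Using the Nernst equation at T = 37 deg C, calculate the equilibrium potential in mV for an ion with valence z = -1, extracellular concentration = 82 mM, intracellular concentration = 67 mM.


E = (RT/(zF)) * ln(C_out/C_in)
T = 37 + 273.15 = 310.15 K
E = (8.314 * 310.15 / (-1 * 96485)) * ln(82/67)
E = -5.399 mV


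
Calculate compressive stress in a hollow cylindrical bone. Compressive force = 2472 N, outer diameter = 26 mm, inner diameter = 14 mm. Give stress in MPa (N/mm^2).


A = pi*(r_o^2 - r_i^2)
r_o = 13 mm, r_i = 7 mm
A = 376.991 mm^2
sigma = F/A = 2472 / 376.991
sigma = 6.557 MPa


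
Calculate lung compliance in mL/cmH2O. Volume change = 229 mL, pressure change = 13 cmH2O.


C = dV / dP
C = 229 / 13
C = 17.62 mL/cmH2O


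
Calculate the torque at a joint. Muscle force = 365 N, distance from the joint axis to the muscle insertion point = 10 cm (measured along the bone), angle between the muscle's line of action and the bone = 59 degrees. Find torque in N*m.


Torque = F * d * sin(theta)   (moment arm = d*sin(theta))
d = 10 cm = 0.1 m
Torque = 365 * 0.1 * sin(59)
Torque = 31.29 N*m


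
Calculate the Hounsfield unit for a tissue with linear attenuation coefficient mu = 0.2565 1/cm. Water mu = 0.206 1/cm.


HU = ((mu_tissue - mu_water) / mu_water) * 1000
HU = ((0.2565 - 0.206) / 0.206) * 1000
HU = 245.1


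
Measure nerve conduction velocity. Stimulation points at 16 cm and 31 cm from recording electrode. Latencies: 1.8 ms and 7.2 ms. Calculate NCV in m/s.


Distance = (31 - 16) / 100 = 0.15 m
dt = (7.2 - 1.8) / 1000 = 0.0054 s
NCV = dist / dt = 27.78 m/s


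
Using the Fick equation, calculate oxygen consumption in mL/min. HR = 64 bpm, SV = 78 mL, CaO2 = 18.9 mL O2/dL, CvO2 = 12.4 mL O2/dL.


CO = HR*SV = 64*78/1000 = 4.992 L/min
a-v O2 diff = 18.9 - 12.4 = 6.5 mL/dL
VO2 = CO * (CaO2-CvO2) * 10 dL/L
VO2 = 4.992 * 6.5 * 10
VO2 = 324.5 mL/min


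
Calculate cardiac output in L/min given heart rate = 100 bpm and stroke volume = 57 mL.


CO = HR * SV
CO = 100 * 57 / 1000
CO = 5.7 L/min


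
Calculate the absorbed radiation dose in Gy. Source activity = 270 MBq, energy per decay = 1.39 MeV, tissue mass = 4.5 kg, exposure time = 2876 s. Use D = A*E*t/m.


A = 270 MBq = 2.7000e+08 Bq
E = 1.39 MeV = 2.22678e-13 J
D = A*E*t/m = 2.7000e+08*2.22678e-13*2876/4.5
D = 0.03843 Gy


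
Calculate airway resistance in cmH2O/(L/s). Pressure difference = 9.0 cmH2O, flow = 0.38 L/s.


R = dP / flow
R = 9.0 / 0.38
R = 23.68 cmH2O/(L/s)


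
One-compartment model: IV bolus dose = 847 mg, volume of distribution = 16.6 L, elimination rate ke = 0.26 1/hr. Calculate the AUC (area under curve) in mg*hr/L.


C0 = Dose/Vd = 847/16.6 = 51.0241 mg/L
AUC = C0/ke = 51.0241/0.26
AUC = 196.2 mg*hr/L


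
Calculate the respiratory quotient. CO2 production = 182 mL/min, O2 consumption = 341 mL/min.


RQ = VCO2 / VO2
RQ = 182 / 341
RQ = 0.5337


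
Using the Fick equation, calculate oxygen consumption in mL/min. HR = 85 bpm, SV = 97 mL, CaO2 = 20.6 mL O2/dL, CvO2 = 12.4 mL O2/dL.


CO = HR*SV = 85*97/1000 = 8.245 L/min
a-v O2 diff = 20.6 - 12.4 = 8.2 mL/dL
VO2 = CO * (CaO2-CvO2) * 10 dL/L
VO2 = 8.245 * 8.2 * 10
VO2 = 676.1 mL/min


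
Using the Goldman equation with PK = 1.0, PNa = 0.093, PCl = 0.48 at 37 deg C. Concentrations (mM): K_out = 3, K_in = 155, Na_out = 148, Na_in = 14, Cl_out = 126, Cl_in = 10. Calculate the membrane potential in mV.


Vm = (RT/F)*ln((PK*Ko + PNa*Nao + PCl*Cli)/(PK*Ki + PNa*Nai + PCl*Clo))
Numer = 21.564, Denom = 216.782
Vm = -61.68 mV


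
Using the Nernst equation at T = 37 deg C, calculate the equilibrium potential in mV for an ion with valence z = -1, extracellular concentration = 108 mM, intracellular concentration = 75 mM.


E = (RT/(zF)) * ln(C_out/C_in)
T = 37 + 273.15 = 310.15 K
E = (8.314 * 310.15 / (-1 * 96485)) * ln(108/75)
E = -9.745 mV


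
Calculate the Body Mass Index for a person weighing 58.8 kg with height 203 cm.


BMI = weight / height^2
height = 203 cm = 2.03 m
BMI = 58.8 / 2.03^2
BMI = 14.27 kg/m^2


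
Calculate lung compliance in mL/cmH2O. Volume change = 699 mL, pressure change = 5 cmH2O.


C = dV / dP
C = 699 / 5
C = 139.8 mL/cmH2O


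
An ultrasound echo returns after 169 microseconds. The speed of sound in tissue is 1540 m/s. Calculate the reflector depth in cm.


depth = c * t / 2
t = 169 us = 1.6900e-04 s
depth = 1540 * 1.6900e-04 / 2
depth = 0.13013 m = 13.013 cm


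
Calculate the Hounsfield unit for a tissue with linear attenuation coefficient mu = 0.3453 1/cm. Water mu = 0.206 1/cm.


HU = ((mu_tissue - mu_water) / mu_water) * 1000
HU = ((0.3453 - 0.206) / 0.206) * 1000
HU = 676.2


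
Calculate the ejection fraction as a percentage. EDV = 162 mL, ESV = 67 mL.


SV = EDV - ESV = 162 - 67 = 95 mL
EF = SV/EDV * 100 = 95/162 * 100
EF = 58.64%


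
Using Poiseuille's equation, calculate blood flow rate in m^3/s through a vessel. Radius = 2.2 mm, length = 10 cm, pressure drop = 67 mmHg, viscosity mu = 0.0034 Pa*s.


Q = pi*r^4*dP / (8*mu*L)
r = 0.0022 m, L = 0.1 m
dP = 67 mmHg = 8932.574 Pa
Q = 2.4168e-04 m^3/s


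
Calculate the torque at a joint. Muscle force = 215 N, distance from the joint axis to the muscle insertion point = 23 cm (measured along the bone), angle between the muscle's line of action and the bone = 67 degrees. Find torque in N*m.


Torque = F * d * sin(theta)   (moment arm = d*sin(theta))
d = 23 cm = 0.23 m
Torque = 215 * 0.23 * sin(67)
Torque = 45.52 N*m


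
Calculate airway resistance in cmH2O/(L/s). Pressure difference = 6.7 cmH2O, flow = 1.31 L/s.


R = dP / flow
R = 6.7 / 1.31
R = 5.115 cmH2O/(L/s)


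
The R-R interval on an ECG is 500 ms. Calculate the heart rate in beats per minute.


HR = 60 / RR_interval(s)
RR = 500 ms = 0.5 s
HR = 60 / 0.5 = 120 bpm


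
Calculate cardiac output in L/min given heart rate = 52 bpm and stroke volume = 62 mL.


CO = HR * SV
CO = 52 * 62 / 1000
CO = 3.224 L/min


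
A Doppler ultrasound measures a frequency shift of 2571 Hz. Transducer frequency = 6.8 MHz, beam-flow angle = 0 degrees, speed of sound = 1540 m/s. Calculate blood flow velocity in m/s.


v = fd * c / (2 * f0 * cos(theta))
v = 2571 * 1540 / (2 * 6.8000e+06 * cos(0))
v = 0.2911 m/s


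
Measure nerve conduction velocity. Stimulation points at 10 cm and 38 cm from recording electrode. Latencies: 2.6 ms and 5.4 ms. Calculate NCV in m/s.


Distance = (38 - 10) / 100 = 0.28 m
dt = (5.4 - 2.6) / 1000 = 0.0028 s
NCV = dist / dt = 100 m/s


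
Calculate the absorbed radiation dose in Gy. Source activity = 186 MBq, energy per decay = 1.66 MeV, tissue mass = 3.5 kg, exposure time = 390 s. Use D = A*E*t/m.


A = 186 MBq = 1.8600e+08 Bq
E = 1.66 MeV = 2.65932e-13 J
D = A*E*t/m = 1.8600e+08*2.65932e-13*390/3.5
D = 0.005512 Gy


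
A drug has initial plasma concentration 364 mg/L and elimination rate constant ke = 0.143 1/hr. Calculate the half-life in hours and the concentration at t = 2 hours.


t_half = ln(2) / ke = 0.693147 / 0.143 = 4.847 hr
C(t) = C0 * exp(-ke*t) = 364 * exp(-0.143*2)
C(2) = 273.5 mg/L


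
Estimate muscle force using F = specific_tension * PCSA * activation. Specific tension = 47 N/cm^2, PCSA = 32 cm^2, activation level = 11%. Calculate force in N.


F = sigma * PCSA * activation
F = 47 * 32 * 0.11
F = 165.4 N


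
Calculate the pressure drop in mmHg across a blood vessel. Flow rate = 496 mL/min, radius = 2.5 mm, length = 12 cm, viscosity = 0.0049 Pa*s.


dP = 8*mu*L*Q / (pi*r^4)
Q = 496 mL/min = 8.26667e-06 m^3/s
dP = 316.875 Pa = 316.875 / 133.322 mmHg = 2.377 mmHg


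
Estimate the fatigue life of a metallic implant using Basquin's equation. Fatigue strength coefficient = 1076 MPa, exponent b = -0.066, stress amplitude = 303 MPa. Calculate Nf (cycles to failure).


sigma_a = sigma_f' * (2Nf)^b
2Nf = (sigma_a/sigma_f')^(1/b)
2Nf = (303/1076)^(1/-0.066)
2Nf = 2.1823981e+08
Nf = 1.0912e+08


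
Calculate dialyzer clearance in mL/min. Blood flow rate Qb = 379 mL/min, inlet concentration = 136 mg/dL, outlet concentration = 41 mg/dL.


K = Qb * (Cb_in - Cb_out) / Cb_in
K = 379 * (136 - 41) / 136
K = 264.7 mL/min


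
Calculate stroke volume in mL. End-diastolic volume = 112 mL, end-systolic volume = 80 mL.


SV = EDV - ESV
SV = 112 - 80
SV = 32 mL


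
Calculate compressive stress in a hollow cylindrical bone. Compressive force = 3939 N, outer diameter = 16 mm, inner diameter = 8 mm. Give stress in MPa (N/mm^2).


A = pi*(r_o^2 - r_i^2)
r_o = 8 mm, r_i = 4 mm
A = 150.796 mm^2
sigma = F/A = 3939 / 150.796
sigma = 26.12 MPa


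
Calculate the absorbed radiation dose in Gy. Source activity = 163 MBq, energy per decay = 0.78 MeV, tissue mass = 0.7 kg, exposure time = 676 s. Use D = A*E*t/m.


A = 163 MBq = 1.6300e+08 Bq
E = 0.78 MeV = 1.24956e-13 J
D = A*E*t/m = 1.6300e+08*1.24956e-13*676/0.7
D = 0.01967 Gy


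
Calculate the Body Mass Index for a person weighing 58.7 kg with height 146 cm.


BMI = weight / height^2
height = 146 cm = 1.46 m
BMI = 58.7 / 1.46^2
BMI = 27.54 kg/m^2


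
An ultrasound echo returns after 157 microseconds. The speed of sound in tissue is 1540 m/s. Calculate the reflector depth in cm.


depth = c * t / 2
t = 157 us = 1.5700e-04 s
depth = 1540 * 1.5700e-04 / 2
depth = 0.12089 m = 12.089 cm


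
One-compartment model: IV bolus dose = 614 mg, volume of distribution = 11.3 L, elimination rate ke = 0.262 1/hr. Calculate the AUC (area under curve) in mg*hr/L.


C0 = Dose/Vd = 614/11.3 = 54.3363 mg/L
AUC = C0/ke = 54.3363/0.262
AUC = 207.4 mg*hr/L


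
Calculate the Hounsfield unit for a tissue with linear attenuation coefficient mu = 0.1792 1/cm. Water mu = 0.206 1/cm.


HU = ((mu_tissue - mu_water) / mu_water) * 1000
HU = ((0.1792 - 0.206) / 0.206) * 1000
HU = -130.1


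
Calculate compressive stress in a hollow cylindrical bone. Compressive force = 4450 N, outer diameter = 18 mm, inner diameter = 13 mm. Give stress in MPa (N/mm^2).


A = pi*(r_o^2 - r_i^2)
r_o = 9 mm, r_i = 6.5 mm
A = 121.737 mm^2
sigma = F/A = 4450 / 121.737
sigma = 36.55 MPa


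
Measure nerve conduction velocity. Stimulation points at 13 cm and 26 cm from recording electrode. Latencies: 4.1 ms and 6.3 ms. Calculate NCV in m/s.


Distance = (26 - 13) / 100 = 0.13 m
dt = (6.3 - 4.1) / 1000 = 0.0022 s
NCV = dist / dt = 59.09 m/s


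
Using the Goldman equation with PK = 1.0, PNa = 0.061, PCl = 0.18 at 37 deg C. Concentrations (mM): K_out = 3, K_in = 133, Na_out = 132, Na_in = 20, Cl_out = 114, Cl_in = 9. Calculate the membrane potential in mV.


Vm = (RT/F)*ln((PK*Ko + PNa*Nao + PCl*Cli)/(PK*Ki + PNa*Nai + PCl*Clo))
Numer = 12.672, Denom = 154.74
Vm = -66.88 mV


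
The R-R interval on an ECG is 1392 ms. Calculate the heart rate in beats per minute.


HR = 60 / RR_interval(s)
RR = 1392 ms = 1.392 s
HR = 60 / 1.392 = 43.1 bpm


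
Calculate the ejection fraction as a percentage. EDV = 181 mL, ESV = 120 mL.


SV = EDV - ESV = 181 - 120 = 61 mL
EF = SV/EDV * 100 = 61/181 * 100
EF = 33.7%


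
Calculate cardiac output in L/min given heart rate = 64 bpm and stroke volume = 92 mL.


CO = HR * SV
CO = 64 * 92 / 1000
CO = 5.888 L/min


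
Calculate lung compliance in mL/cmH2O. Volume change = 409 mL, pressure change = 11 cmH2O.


C = dV / dP
C = 409 / 11
C = 37.18 mL/cmH2O


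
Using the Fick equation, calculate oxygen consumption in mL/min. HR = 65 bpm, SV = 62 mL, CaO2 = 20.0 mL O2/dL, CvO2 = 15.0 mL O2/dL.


CO = HR*SV = 65*62/1000 = 4.03 L/min
a-v O2 diff = 20.0 - 15.0 = 5 mL/dL
VO2 = CO * (CaO2-CvO2) * 10 dL/L
VO2 = 4.03 * 5 * 10
VO2 = 201.5 mL/min


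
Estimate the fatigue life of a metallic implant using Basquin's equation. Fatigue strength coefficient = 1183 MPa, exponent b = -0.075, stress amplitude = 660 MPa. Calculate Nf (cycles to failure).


sigma_a = sigma_f' * (2Nf)^b
2Nf = (sigma_a/sigma_f')^(1/b)
2Nf = (660/1183)^(1/-0.075)
2Nf = 2394.4777
Nf = 1197


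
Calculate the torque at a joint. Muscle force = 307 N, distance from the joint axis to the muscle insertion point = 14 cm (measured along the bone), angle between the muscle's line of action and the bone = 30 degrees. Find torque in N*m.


Torque = F * d * sin(theta)   (moment arm = d*sin(theta))
d = 14 cm = 0.14 m
Torque = 307 * 0.14 * sin(30)
Torque = 21.49 N*m


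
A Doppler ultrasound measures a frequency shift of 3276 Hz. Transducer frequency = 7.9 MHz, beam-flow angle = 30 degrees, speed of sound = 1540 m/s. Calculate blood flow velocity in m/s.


v = fd * c / (2 * f0 * cos(theta))
v = 3276 * 1540 / (2 * 7.9000e+06 * cos(30))
v = 0.3687 m/s


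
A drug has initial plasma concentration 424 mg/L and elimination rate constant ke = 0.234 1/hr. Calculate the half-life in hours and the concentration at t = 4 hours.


t_half = ln(2) / ke = 0.693147 / 0.234 = 2.962 hr
C(t) = C0 * exp(-ke*t) = 424 * exp(-0.234*4)
C(4) = 166.3 mg/L


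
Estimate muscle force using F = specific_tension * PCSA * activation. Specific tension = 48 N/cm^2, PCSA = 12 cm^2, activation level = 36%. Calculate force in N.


F = sigma * PCSA * activation
F = 48 * 12 * 0.36
F = 207.4 N


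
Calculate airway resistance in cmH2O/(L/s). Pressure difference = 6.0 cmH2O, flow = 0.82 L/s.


R = dP / flow
R = 6.0 / 0.82
R = 7.317 cmH2O/(L/s)


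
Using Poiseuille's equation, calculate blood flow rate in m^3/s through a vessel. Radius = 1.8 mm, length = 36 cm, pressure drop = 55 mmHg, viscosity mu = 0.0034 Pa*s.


Q = pi*r^4*dP / (8*mu*L)
r = 0.0018 m, L = 0.36 m
dP = 55 mmHg = 7332.71 Pa
Q = 2.4696e-05 m^3/s


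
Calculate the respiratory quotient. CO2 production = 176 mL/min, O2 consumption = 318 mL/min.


RQ = VCO2 / VO2
RQ = 176 / 318
RQ = 0.5535


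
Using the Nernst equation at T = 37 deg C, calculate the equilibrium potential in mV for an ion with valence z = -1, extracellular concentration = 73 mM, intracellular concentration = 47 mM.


E = (RT/(zF)) * ln(C_out/C_in)
T = 37 + 273.15 = 310.15 K
E = (8.314 * 310.15 / (-1 * 96485)) * ln(73/47)
E = -11.77 mV


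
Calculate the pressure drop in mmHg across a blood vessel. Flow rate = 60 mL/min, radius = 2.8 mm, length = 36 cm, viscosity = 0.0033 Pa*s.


dP = 8*mu*L*Q / (pi*r^4)
Q = 60 mL/min = 1e-06 m^3/s
dP = 49.2181 Pa = 49.2181 / 133.322 mmHg = 0.3692 mmHg


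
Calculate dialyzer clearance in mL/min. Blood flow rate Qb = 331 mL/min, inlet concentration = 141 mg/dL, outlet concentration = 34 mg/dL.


K = Qb * (Cb_in - Cb_out) / Cb_in
K = 331 * (141 - 34) / 141
K = 251.2 mL/min


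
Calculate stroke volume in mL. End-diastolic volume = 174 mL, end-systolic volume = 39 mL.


SV = EDV - ESV
SV = 174 - 39
SV = 135 mL


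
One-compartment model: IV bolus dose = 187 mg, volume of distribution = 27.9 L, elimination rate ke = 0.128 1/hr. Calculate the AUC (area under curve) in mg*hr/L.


C0 = Dose/Vd = 187/27.9 = 6.70251 mg/L
AUC = C0/ke = 6.70251/0.128
AUC = 52.36 mg*hr/L


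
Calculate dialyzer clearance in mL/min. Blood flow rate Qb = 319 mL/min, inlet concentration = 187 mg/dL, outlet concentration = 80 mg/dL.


K = Qb * (Cb_in - Cb_out) / Cb_in
K = 319 * (187 - 80) / 187
K = 182.5 mL/min


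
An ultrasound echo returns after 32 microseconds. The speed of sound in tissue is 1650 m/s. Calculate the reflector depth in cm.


depth = c * t / 2
t = 32 us = 3.2000e-05 s
depth = 1650 * 3.2000e-05 / 2
depth = 0.0264 m = 2.64 cm


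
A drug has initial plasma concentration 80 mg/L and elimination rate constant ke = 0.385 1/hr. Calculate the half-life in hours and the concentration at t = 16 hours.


t_half = ln(2) / ke = 0.693147 / 0.385 = 1.8 hr
C(t) = C0 * exp(-ke*t) = 80 * exp(-0.385*16)
C(16) = 0.169 mg/L


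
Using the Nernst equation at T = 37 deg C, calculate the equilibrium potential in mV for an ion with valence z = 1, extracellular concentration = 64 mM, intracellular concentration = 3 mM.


E = (RT/(zF)) * ln(C_out/C_in)
T = 37 + 273.15 = 310.15 K
E = (8.314 * 310.15 / (1 * 96485)) * ln(64/3)
E = 81.79 mV


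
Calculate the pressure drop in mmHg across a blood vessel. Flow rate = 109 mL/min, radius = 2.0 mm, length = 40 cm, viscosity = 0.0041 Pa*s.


dP = 8*mu*L*Q / (pi*r^4)
Q = 109 mL/min = 1.81667e-06 m^3/s
dP = 474.176 Pa = 474.176 / 133.322 mmHg = 3.557 mmHg


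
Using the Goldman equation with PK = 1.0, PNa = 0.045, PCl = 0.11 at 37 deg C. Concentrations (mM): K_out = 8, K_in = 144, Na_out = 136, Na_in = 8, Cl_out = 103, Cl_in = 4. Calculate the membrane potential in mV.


Vm = (RT/F)*ln((PK*Ko + PNa*Nao + PCl*Cli)/(PK*Ki + PNa*Nai + PCl*Clo))
Numer = 14.56, Denom = 155.69
Vm = -63.33 mV


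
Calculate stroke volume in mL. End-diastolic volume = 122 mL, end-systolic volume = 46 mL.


SV = EDV - ESV
SV = 122 - 46
SV = 76 mL


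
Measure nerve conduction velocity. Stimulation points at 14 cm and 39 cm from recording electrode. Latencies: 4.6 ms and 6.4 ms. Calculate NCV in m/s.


Distance = (39 - 14) / 100 = 0.25 m
dt = (6.4 - 4.6) / 1000 = 0.0018 s
NCV = dist / dt = 138.9 m/s


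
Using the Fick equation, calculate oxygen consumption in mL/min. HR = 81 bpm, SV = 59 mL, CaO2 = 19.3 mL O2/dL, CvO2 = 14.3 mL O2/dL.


CO = HR*SV = 81*59/1000 = 4.779 L/min
a-v O2 diff = 19.3 - 14.3 = 5 mL/dL
VO2 = CO * (CaO2-CvO2) * 10 dL/L
VO2 = 4.779 * 5 * 10
VO2 = 238.9 mL/min


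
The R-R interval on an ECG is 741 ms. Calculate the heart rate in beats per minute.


HR = 60 / RR_interval(s)
RR = 741 ms = 0.741 s
HR = 60 / 0.741 = 80.97 bpm


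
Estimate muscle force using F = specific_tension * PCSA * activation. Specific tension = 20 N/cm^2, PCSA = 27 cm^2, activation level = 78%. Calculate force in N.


F = sigma * PCSA * activation
F = 20 * 27 * 0.78
F = 421.2 N


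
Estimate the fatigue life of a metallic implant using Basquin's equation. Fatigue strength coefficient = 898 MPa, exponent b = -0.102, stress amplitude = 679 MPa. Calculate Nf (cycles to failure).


sigma_a = sigma_f' * (2Nf)^b
2Nf = (sigma_a/sigma_f')^(1/b)
2Nf = (679/898)^(1/-0.102)
2Nf = 15.497456
Nf = 7.749


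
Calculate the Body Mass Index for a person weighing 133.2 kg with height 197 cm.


BMI = weight / height^2
height = 197 cm = 1.97 m
BMI = 133.2 / 1.97^2
BMI = 34.32 kg/m^2


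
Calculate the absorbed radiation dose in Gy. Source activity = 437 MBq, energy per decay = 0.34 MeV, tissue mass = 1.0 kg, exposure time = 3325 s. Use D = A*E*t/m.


A = 437 MBq = 4.3700e+08 Bq
E = 0.34 MeV = 5.4468e-14 J
D = A*E*t/m = 4.3700e+08*5.4468e-14*3325/1.0
D = 0.07914 Gy


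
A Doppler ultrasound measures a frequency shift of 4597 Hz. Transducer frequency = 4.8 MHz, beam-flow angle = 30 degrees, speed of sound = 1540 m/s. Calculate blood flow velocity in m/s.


v = fd * c / (2 * f0 * cos(theta))
v = 4597 * 1540 / (2 * 4.8000e+06 * cos(30))
v = 0.8515 m/s


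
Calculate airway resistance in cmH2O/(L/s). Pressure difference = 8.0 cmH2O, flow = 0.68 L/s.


R = dP / flow
R = 8.0 / 0.68
R = 11.76 cmH2O/(L/s)


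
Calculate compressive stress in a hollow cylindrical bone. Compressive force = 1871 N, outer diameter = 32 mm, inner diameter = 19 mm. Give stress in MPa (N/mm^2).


A = pi*(r_o^2 - r_i^2)
r_o = 16 mm, r_i = 9.5 mm
A = 520.719 mm^2
sigma = F/A = 1871 / 520.719
sigma = 3.593 MPa


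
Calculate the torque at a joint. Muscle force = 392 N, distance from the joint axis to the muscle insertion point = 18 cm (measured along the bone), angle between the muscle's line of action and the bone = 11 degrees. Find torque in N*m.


Torque = F * d * sin(theta)   (moment arm = d*sin(theta))
d = 18 cm = 0.18 m
Torque = 392 * 0.18 * sin(11)
Torque = 13.46 N*m


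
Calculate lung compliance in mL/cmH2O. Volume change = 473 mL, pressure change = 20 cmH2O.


C = dV / dP
C = 473 / 20
C = 23.65 mL/cmH2O


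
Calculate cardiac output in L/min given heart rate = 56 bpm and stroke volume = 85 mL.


CO = HR * SV
CO = 56 * 85 / 1000
CO = 4.76 L/min


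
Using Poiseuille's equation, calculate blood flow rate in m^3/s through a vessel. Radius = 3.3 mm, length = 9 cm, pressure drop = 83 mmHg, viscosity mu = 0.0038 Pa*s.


Q = pi*r^4*dP / (8*mu*L)
r = 0.0033 m, L = 0.09 m
dP = 83 mmHg = 11065.726 Pa
Q = 0.001507 m^3/s


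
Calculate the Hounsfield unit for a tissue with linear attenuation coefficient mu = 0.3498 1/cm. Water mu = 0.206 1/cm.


HU = ((mu_tissue - mu_water) / mu_water) * 1000
HU = ((0.3498 - 0.206) / 0.206) * 1000
HU = 698.1


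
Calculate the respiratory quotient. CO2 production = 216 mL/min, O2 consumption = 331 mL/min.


RQ = VCO2 / VO2
RQ = 216 / 331
RQ = 0.6526


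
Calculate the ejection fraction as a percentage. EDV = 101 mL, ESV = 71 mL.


SV = EDV - ESV = 101 - 71 = 30 mL
EF = SV/EDV * 100 = 30/101 * 100
EF = 29.7%


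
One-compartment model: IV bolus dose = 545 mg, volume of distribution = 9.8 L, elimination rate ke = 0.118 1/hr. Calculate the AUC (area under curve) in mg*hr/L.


C0 = Dose/Vd = 545/9.8 = 55.6122 mg/L
AUC = C0/ke = 55.6122/0.118
AUC = 471.3 mg*hr/L


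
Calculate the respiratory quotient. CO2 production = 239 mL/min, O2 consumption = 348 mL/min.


RQ = VCO2 / VO2
RQ = 239 / 348
RQ = 0.6868


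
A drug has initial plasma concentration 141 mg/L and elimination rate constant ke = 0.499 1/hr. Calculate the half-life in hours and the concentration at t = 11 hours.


t_half = ln(2) / ke = 0.693147 / 0.499 = 1.389 hr
C(t) = C0 * exp(-ke*t) = 141 * exp(-0.499*11)
C(11) = 0.5826 mg/L


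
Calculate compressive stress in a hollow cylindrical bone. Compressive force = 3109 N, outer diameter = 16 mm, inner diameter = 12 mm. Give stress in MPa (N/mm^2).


A = pi*(r_o^2 - r_i^2)
r_o = 8 mm, r_i = 6 mm
A = 87.9646 mm^2
sigma = F/A = 3109 / 87.9646
sigma = 35.34 MPa


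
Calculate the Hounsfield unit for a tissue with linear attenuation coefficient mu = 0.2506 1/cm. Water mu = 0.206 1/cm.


HU = ((mu_tissue - mu_water) / mu_water) * 1000
HU = ((0.2506 - 0.206) / 0.206) * 1000
HU = 216.5


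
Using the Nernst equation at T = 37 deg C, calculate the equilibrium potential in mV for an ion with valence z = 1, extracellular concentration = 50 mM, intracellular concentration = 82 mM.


E = (RT/(zF)) * ln(C_out/C_in)
T = 37 + 273.15 = 310.15 K
E = (8.314 * 310.15 / (1 * 96485)) * ln(50/82)
E = -13.22 mV


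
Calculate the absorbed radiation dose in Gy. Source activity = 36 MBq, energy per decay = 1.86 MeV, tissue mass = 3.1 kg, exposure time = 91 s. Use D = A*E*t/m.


A = 36 MBq = 3.6000e+07 Bq
E = 1.86 MeV = 2.97972e-13 J
D = A*E*t/m = 3.6000e+07*2.97972e-13*91/3.1
D = 3.1489e-04 Gy


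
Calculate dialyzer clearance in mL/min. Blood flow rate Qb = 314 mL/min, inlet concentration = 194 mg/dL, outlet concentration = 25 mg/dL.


K = Qb * (Cb_in - Cb_out) / Cb_in
K = 314 * (194 - 25) / 194
K = 273.5 mL/min


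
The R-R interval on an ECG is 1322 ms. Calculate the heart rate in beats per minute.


HR = 60 / RR_interval(s)
RR = 1322 ms = 1.322 s
HR = 60 / 1.322 = 45.39 bpm


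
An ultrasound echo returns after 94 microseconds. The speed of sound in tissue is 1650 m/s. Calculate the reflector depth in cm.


depth = c * t / 2
t = 94 us = 9.4000e-05 s
depth = 1650 * 9.4000e-05 / 2
depth = 0.07755 m = 7.755 cm


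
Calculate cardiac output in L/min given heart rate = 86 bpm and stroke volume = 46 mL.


CO = HR * SV
CO = 86 * 46 / 1000
CO = 3.956 L/min


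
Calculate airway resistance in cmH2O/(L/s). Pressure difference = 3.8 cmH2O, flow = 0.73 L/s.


R = dP / flow
R = 3.8 / 0.73
R = 5.205 cmH2O/(L/s)


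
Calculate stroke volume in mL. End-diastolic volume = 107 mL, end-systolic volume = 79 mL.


SV = EDV - ESV
SV = 107 - 79
SV = 28 mL


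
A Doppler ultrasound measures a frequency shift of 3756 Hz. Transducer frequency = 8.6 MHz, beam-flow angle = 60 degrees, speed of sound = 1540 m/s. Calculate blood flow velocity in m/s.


v = fd * c / (2 * f0 * cos(theta))
v = 3756 * 1540 / (2 * 8.6000e+06 * cos(60))
v = 0.6726 m/s


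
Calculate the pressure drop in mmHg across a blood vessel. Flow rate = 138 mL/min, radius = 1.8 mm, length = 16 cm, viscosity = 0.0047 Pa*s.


dP = 8*mu*L*Q / (pi*r^4)
Q = 138 mL/min = 2.3e-06 m^3/s
dP = 419.562 Pa = 419.562 / 133.322 mmHg = 3.147 mmHg


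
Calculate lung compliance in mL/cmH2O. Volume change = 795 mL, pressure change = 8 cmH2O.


C = dV / dP
C = 795 / 8
C = 99.38 mL/cmH2O


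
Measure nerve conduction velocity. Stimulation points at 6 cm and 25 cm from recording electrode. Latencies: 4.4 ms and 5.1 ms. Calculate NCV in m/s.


Distance = (25 - 6) / 100 = 0.19 m
dt = (5.1 - 4.4) / 1000 = 7.0000e-04 s
NCV = dist / dt = 271.4 m/s


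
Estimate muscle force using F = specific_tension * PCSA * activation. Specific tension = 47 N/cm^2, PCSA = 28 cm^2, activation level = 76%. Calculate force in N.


F = sigma * PCSA * activation
F = 47 * 28 * 0.76
F = 1000 N


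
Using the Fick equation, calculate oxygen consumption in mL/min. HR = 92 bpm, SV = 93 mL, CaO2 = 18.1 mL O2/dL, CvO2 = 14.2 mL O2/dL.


CO = HR*SV = 92*93/1000 = 8.556 L/min
a-v O2 diff = 18.1 - 14.2 = 3.9 mL/dL
VO2 = CO * (CaO2-CvO2) * 10 dL/L
VO2 = 8.556 * 3.9 * 10
VO2 = 333.7 mL/min


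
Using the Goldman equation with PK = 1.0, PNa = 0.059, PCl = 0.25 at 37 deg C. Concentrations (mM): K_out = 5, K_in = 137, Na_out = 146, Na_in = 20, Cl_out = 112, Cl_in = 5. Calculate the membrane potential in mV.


Vm = (RT/F)*ln((PK*Ko + PNa*Nao + PCl*Cli)/(PK*Ki + PNa*Nai + PCl*Clo))
Numer = 14.864, Denom = 166.18
Vm = -64.52 mV


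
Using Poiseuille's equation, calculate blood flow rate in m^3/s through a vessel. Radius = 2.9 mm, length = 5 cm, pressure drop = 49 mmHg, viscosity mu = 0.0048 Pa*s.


Q = pi*r^4*dP / (8*mu*L)
r = 0.0029 m, L = 0.05 m
dP = 49 mmHg = 6532.778 Pa
Q = 7.5603e-04 m^3/s


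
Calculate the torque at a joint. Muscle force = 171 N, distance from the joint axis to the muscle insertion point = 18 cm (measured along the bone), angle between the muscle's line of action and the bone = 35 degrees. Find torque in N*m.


Torque = F * d * sin(theta)   (moment arm = d*sin(theta))
d = 18 cm = 0.18 m
Torque = 171 * 0.18 * sin(35)
Torque = 17.65 N*m


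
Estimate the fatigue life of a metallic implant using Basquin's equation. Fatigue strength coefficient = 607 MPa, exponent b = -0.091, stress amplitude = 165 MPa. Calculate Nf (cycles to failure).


sigma_a = sigma_f' * (2Nf)^b
2Nf = (sigma_a/sigma_f')^(1/b)
2Nf = (165/607)^(1/-0.091)
2Nf = 1646401.2
Nf = 8.232e+05


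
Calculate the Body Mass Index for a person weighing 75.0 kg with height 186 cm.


BMI = weight / height^2
height = 186 cm = 1.86 m
BMI = 75.0 / 1.86^2
BMI = 21.68 kg/m^2


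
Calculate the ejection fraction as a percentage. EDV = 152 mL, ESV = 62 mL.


SV = EDV - ESV = 152 - 62 = 90 mL
EF = SV/EDV * 100 = 90/152 * 100
EF = 59.21%


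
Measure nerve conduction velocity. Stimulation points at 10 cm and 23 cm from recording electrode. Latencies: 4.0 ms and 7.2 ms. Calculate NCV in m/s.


Distance = (23 - 10) / 100 = 0.13 m
dt = (7.2 - 4.0) / 1000 = 0.0032 s
NCV = dist / dt = 40.62 m/s


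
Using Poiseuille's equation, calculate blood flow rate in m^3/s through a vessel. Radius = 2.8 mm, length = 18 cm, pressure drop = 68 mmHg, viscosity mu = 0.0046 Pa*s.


Q = pi*r^4*dP / (8*mu*L)
r = 0.0028 m, L = 0.18 m
dP = 68 mmHg = 9065.896 Pa
Q = 2.6428e-04 m^3/s


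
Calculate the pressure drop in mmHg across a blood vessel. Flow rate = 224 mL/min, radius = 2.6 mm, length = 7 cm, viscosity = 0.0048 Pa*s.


dP = 8*mu*L*Q / (pi*r^4)
Q = 224 mL/min = 3.73333e-06 m^3/s
dP = 69.9008 Pa = 69.9008 / 133.322 mmHg = 0.5243 mmHg


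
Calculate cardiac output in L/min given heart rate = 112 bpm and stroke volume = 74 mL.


CO = HR * SV
CO = 112 * 74 / 1000
CO = 8.288 L/min


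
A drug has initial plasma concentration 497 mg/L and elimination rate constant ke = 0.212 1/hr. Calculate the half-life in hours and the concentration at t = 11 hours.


t_half = ln(2) / ke = 0.693147 / 0.212 = 3.27 hr
C(t) = C0 * exp(-ke*t) = 497 * exp(-0.212*11)
C(11) = 48.26 mg/L


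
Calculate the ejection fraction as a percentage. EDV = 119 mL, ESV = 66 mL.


SV = EDV - ESV = 119 - 66 = 53 mL
EF = SV/EDV * 100 = 53/119 * 100
EF = 44.54%


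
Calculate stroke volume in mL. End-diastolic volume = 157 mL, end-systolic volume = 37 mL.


SV = EDV - ESV
SV = 157 - 37
SV = 120 mL


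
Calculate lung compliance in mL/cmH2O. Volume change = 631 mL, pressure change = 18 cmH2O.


C = dV / dP
C = 631 / 18
C = 35.06 mL/cmH2O


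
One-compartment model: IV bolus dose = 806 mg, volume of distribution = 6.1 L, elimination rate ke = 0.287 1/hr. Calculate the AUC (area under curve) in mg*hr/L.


C0 = Dose/Vd = 806/6.1 = 132.131 mg/L
AUC = C0/ke = 132.131/0.287
AUC = 460.4 mg*hr/L


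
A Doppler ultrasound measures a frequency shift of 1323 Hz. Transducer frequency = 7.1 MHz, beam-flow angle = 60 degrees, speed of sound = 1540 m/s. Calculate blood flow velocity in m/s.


v = fd * c / (2 * f0 * cos(theta))
v = 1323 * 1540 / (2 * 7.1000e+06 * cos(60))
v = 0.287 m/s


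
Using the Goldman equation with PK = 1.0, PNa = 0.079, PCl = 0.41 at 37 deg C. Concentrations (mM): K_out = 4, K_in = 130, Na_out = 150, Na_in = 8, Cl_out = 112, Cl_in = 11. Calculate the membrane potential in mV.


Vm = (RT/F)*ln((PK*Ko + PNa*Nao + PCl*Cli)/(PK*Ki + PNa*Nai + PCl*Clo))
Numer = 20.36, Denom = 176.552
Vm = -57.73 mV


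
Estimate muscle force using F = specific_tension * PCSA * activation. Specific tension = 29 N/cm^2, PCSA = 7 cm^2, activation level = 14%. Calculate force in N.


F = sigma * PCSA * activation
F = 29 * 7 * 0.14
F = 28.42 N


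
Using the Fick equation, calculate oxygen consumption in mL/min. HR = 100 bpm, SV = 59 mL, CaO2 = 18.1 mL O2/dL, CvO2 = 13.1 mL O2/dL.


CO = HR*SV = 100*59/1000 = 5.9 L/min
a-v O2 diff = 18.1 - 13.1 = 5 mL/dL
VO2 = CO * (CaO2-CvO2) * 10 dL/L
VO2 = 5.9 * 5 * 10
VO2 = 295 mL/min


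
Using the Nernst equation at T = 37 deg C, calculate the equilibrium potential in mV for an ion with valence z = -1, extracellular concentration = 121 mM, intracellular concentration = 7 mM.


E = (RT/(zF)) * ln(C_out/C_in)
T = 37 + 273.15 = 310.15 K
E = (8.314 * 310.15 / (-1 * 96485)) * ln(121/7)
E = -76.16 mV


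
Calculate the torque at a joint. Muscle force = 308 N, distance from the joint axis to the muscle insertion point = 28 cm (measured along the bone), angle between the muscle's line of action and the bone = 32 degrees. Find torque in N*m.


Torque = F * d * sin(theta)   (moment arm = d*sin(theta))
d = 28 cm = 0.28 m
Torque = 308 * 0.28 * sin(32)
Torque = 45.7 N*m


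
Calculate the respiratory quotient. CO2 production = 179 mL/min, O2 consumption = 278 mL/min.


RQ = VCO2 / VO2
RQ = 179 / 278
RQ = 0.6439


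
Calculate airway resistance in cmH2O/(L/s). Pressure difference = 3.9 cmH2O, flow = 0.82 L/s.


R = dP / flow
R = 3.9 / 0.82
R = 4.756 cmH2O/(L/s)


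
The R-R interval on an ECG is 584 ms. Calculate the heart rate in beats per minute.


HR = 60 / RR_interval(s)
RR = 584 ms = 0.584 s
HR = 60 / 0.584 = 102.7 bpm


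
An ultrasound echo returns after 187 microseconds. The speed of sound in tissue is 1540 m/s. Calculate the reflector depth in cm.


depth = c * t / 2
t = 187 us = 1.8700e-04 s
depth = 1540 * 1.8700e-04 / 2
depth = 0.14399 m = 14.399 cm


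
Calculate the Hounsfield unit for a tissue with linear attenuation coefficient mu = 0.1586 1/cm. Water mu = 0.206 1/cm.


HU = ((mu_tissue - mu_water) / mu_water) * 1000
HU = ((0.1586 - 0.206) / 0.206) * 1000
HU = -230.1


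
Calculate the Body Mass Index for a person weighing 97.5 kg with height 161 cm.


BMI = weight / height^2
height = 161 cm = 1.61 m
BMI = 97.5 / 1.61^2
BMI = 37.61 kg/m^2


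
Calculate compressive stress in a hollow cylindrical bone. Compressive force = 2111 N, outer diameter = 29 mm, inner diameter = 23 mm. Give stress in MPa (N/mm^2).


A = pi*(r_o^2 - r_i^2)
r_o = 14.5 mm, r_i = 11.5 mm
A = 245.044 mm^2
sigma = F/A = 2111 / 245.044
sigma = 8.615 MPa


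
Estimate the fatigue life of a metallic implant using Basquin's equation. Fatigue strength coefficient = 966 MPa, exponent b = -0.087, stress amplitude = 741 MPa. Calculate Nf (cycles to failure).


sigma_a = sigma_f' * (2Nf)^b
2Nf = (sigma_a/sigma_f')^(1/b)
2Nf = (741/966)^(1/-0.087)
2Nf = 21.070058
Nf = 10.54


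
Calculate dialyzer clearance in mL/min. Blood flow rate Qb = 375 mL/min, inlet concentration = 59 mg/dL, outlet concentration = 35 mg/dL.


K = Qb * (Cb_in - Cb_out) / Cb_in
K = 375 * (59 - 35) / 59
K = 152.5 mL/min


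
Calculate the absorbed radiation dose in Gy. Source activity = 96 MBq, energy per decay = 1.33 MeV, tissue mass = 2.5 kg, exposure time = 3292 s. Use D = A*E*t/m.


A = 96 MBq = 9.6000e+07 Bq
E = 1.33 MeV = 2.13066e-13 J
D = A*E*t/m = 9.6000e+07*2.13066e-13*3292/2.5
D = 0.02693 Gy


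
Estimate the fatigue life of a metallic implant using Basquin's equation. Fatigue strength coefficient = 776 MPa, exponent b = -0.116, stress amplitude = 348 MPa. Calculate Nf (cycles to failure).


sigma_a = sigma_f' * (2Nf)^b
2Nf = (sigma_a/sigma_f')^(1/b)
2Nf = (348/776)^(1/-0.116)
2Nf = 1005.6229
Nf = 502.8


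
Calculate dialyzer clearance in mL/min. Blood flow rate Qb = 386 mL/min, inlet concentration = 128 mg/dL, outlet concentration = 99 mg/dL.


K = Qb * (Cb_in - Cb_out) / Cb_in
K = 386 * (128 - 99) / 128
K = 87.45 mL/min


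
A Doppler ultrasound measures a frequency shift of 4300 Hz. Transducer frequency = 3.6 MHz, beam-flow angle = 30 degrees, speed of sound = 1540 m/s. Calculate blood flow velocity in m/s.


v = fd * c / (2 * f0 * cos(theta))
v = 4300 * 1540 / (2 * 3.6000e+06 * cos(30))
v = 1.062 m/s


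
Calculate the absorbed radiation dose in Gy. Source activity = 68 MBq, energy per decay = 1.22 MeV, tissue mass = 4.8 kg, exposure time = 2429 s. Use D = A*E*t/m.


A = 68 MBq = 6.8000e+07 Bq
E = 1.22 MeV = 1.95444e-13 J
D = A*E*t/m = 6.8000e+07*1.95444e-13*2429/4.8
D = 0.006725 Gy


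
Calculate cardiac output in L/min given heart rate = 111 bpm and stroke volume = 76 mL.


CO = HR * SV
CO = 111 * 76 / 1000
CO = 8.436 L/min


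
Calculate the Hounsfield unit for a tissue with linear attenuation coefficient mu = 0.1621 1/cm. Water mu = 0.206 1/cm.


HU = ((mu_tissue - mu_water) / mu_water) * 1000
HU = ((0.1621 - 0.206) / 0.206) * 1000
HU = -213.1


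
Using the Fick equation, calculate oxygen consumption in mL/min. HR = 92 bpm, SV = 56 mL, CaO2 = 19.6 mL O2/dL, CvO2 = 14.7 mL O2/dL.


CO = HR*SV = 92*56/1000 = 5.152 L/min
a-v O2 diff = 19.6 - 14.7 = 4.9 mL/dL
VO2 = CO * (CaO2-CvO2) * 10 dL/L
VO2 = 5.152 * 4.9 * 10
VO2 = 252.4 mL/min


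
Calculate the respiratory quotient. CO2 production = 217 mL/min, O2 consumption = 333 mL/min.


RQ = VCO2 / VO2
RQ = 217 / 333
RQ = 0.6517


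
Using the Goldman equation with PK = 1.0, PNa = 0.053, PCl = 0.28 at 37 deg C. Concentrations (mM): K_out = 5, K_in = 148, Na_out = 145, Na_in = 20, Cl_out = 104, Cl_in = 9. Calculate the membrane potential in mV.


Vm = (RT/F)*ln((PK*Ko + PNa*Nao + PCl*Cli)/(PK*Ki + PNa*Nai + PCl*Clo))
Numer = 15.205, Denom = 178.18
Vm = -65.78 mV


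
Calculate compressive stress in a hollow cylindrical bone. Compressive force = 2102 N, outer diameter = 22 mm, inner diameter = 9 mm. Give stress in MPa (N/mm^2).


A = pi*(r_o^2 - r_i^2)
r_o = 11 mm, r_i = 4.5 mm
A = 316.515 mm^2
sigma = F/A = 2102 / 316.515
sigma = 6.641 MPa


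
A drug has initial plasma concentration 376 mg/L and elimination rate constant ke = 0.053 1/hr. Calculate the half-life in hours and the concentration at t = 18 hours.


t_half = ln(2) / ke = 0.693147 / 0.053 = 13.08 hr
C(t) = C0 * exp(-ke*t) = 376 * exp(-0.053*18)
C(18) = 144.8 mg/L


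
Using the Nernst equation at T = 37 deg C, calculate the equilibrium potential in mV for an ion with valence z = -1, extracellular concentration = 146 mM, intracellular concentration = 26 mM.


E = (RT/(zF)) * ln(C_out/C_in)
T = 37 + 273.15 = 310.15 K
E = (8.314 * 310.15 / (-1 * 96485)) * ln(146/26)
E = -46.11 mV


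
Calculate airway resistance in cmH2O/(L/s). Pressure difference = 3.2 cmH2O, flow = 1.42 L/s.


R = dP / flow
R = 3.2 / 1.42
R = 2.254 cmH2O/(L/s)


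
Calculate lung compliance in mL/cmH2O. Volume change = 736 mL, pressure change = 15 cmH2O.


C = dV / dP
C = 736 / 15
C = 49.07 mL/cmH2O


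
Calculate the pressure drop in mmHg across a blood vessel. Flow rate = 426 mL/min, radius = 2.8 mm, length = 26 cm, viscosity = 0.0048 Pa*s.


dP = 8*mu*L*Q / (pi*r^4)
Q = 426 mL/min = 7.1e-06 m^3/s
dP = 367.097 Pa = 367.097 / 133.322 mmHg = 2.753 mmHg


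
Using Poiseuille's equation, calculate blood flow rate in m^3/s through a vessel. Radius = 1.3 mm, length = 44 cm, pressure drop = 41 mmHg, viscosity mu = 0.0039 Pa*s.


Q = pi*r^4*dP / (8*mu*L)
r = 0.0013 m, L = 0.44 m
dP = 41 mmHg = 5466.202 Pa
Q = 3.5727e-06 m^3/s


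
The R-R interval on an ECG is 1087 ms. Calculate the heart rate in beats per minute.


HR = 60 / RR_interval(s)
RR = 1087 ms = 1.087 s
HR = 60 / 1.087 = 55.2 bpm


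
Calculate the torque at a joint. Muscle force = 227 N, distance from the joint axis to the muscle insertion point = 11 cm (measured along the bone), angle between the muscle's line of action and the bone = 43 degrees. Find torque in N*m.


Torque = F * d * sin(theta)   (moment arm = d*sin(theta))
d = 11 cm = 0.11 m
Torque = 227 * 0.11 * sin(43)
Torque = 17.03 N*m


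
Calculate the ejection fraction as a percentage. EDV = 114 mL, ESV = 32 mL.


SV = EDV - ESV = 114 - 32 = 82 mL
EF = SV/EDV * 100 = 82/114 * 100
EF = 71.93%


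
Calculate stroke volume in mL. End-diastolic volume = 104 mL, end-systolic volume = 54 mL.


SV = EDV - ESV
SV = 104 - 54
SV = 50 mL


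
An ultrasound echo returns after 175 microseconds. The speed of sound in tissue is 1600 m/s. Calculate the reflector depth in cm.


depth = c * t / 2
t = 175 us = 1.7500e-04 s
depth = 1600 * 1.7500e-04 / 2
depth = 0.14 m = 14 cm


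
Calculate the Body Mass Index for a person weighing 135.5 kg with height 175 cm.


BMI = weight / height^2
height = 175 cm = 1.75 m
BMI = 135.5 / 1.75^2
BMI = 44.24 kg/m^2


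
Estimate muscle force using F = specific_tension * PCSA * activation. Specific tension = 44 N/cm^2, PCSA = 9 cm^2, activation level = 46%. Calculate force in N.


F = sigma * PCSA * activation
F = 44 * 9 * 0.46
F = 182.2 N
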